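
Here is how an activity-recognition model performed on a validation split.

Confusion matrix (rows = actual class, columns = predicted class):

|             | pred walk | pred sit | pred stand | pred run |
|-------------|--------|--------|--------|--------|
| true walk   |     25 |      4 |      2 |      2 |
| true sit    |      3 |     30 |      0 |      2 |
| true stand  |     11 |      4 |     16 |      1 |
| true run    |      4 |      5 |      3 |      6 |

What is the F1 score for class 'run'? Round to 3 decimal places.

Take TP from the diagonal, FP from the rest of the 'run' prediction marginal, FN from the rest of the 'run' actual marginal.
F1 score = 2·TP/(2·TP+FP+FN).
run: TP=6, FP=2+2+1=5, FN=4+5+3=12 → 12/29 = 0.4138

0.414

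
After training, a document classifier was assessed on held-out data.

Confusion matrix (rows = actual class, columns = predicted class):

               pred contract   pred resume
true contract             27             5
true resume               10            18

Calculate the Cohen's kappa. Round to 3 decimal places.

Observed agreement pₒ = trace/N = 45/60 = 0.7500
Expected agreement pₑ = Σ (rowᵢ·colᵢ)/N² = (32·37 + 28·23)/60² = 0.5078
κ = (pₒ − pₑ)/(1 − pₑ) = (0.7500 − 0.5078)/(1 − 0.5078) = 0.492

0.492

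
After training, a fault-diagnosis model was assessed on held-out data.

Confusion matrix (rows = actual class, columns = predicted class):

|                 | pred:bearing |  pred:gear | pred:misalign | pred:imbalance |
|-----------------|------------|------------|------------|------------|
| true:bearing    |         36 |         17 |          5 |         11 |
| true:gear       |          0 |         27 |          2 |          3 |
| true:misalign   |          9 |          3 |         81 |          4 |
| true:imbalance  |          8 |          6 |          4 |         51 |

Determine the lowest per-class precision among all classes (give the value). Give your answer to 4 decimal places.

Per-class precision (TP/(TP+FP)):
  bearing: TP=36, FP=0+9+8=17 → 36/53 = 0.67925
  gear: TP=27, FP=17+3+6=26 → 27/53 = 0.50943
  misalign: TP=81, FP=5+2+4=11 → 81/92 = 0.88043
  imbalance: TP=51, FP=11+3+4=18 → 51/69 = 0.73913
Lowest is class 'gear' with precision = 0.5094.

0.5094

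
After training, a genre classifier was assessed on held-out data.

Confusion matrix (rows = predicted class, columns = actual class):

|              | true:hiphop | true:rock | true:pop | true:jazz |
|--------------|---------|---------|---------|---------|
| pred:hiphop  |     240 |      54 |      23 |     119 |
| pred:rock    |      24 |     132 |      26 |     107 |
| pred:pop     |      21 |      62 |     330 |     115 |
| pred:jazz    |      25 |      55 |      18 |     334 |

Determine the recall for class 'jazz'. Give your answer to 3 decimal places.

One-vs-rest for 'jazz': TP = diagonal; FP = other classes predicted 'jazz'; FN = 'jazz' predicted as other.
recall = TP/(TP+FN).
jazz: TP=334, FN=119+107+115=341 → 334/675 = 0.4948

0.495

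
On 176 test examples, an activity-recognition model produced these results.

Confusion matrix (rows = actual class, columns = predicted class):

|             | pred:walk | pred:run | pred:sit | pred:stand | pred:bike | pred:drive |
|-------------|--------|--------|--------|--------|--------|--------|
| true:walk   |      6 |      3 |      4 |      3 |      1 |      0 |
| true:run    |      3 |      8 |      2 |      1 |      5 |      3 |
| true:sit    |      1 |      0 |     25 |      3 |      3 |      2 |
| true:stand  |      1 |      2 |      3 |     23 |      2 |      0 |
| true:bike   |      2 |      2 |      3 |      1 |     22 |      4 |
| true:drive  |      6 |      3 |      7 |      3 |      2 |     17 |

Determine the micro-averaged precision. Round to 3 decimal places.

0.574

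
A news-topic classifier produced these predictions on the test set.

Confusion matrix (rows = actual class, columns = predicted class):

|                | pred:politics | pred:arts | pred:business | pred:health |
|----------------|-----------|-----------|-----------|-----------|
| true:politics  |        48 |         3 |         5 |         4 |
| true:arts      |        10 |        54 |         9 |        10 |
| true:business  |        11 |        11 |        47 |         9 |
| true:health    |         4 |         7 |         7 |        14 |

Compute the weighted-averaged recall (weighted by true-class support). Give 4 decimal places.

0.6443

Per-class recall (TP/(TP+FN)):
  politics: TP=48, FN=3+5+4=12 → 48/60 = 0.80000
  arts: TP=54, FN=10+9+10=29 → 54/83 = 0.65060
  business: TP=47, FN=11+11+9=31 → 47/78 = 0.60256
  health: TP=14, FN=4+7+7=18 → 14/32 = 0.43750
Weighted-recall = Σ (supportᵢ/N)·recallᵢ with N=253: (60/253)·0.80000 + (83/253)·0.65060 + (78/253)·0.60256 + (32/253)·0.43750 = 0.6443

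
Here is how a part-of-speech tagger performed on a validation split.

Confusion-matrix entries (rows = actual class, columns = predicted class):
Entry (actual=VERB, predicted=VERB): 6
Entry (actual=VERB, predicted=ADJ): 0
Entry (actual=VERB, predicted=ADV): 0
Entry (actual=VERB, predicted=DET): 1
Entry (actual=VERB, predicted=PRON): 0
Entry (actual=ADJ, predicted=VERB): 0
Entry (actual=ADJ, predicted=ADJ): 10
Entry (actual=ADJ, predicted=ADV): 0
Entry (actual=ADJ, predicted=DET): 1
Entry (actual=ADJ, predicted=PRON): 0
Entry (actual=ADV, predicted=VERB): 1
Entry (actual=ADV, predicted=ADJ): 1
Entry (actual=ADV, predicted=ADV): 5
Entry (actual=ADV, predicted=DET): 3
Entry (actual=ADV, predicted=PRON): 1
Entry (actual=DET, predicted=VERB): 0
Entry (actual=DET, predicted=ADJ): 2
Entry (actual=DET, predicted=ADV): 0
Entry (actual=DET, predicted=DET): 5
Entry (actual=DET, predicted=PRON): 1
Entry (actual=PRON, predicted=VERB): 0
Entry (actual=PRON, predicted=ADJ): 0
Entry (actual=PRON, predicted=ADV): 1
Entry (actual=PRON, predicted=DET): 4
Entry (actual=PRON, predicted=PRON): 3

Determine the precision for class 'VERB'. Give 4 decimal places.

precision = TP/(TP+FP).
VERB: TP=6, FP=0+1+0+0=1 → 6/7 = 0.85714

0.8571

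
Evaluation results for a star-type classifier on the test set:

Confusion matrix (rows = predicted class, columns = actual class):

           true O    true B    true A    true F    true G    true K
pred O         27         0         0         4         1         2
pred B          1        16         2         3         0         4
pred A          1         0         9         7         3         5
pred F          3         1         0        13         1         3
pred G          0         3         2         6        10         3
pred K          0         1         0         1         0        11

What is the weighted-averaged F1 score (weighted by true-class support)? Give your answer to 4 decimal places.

Per-class F1 score (2·TP/(2·TP+FP+FN)):
  O: TP=27, FP=0+0+4+1+2=7, FN=1+1+3+0+0=5 → 54/66 = 0.81818
  B: TP=16, FP=1+2+3+0+4=10, FN=0+0+1+3+1=5 → 32/47 = 0.68085
  A: TP=9, FP=1+0+7+3+5=16, FN=0+2+0+2+0=4 → 18/38 = 0.47368
  F: TP=13, FP=3+1+0+1+3=8, FN=4+3+7+6+1=21 → 26/55 = 0.47273
  G: TP=10, FP=0+3+2+6+3=14, FN=1+0+3+1+0=5 → 20/39 = 0.51282
  K: TP=11, FP=0+1+0+1+0=2, FN=2+4+5+3+3=17 → 22/41 = 0.53659
Weighted-F1 score = Σ (supportᵢ/N)·F1 scoreᵢ with N=143: (32/143)·0.81818 + (21/143)·0.68085 + (13/143)·0.47368 + (34/143)·0.47273 + (15/143)·0.51282 + (28/143)·0.53659 = 0.5974

0.5974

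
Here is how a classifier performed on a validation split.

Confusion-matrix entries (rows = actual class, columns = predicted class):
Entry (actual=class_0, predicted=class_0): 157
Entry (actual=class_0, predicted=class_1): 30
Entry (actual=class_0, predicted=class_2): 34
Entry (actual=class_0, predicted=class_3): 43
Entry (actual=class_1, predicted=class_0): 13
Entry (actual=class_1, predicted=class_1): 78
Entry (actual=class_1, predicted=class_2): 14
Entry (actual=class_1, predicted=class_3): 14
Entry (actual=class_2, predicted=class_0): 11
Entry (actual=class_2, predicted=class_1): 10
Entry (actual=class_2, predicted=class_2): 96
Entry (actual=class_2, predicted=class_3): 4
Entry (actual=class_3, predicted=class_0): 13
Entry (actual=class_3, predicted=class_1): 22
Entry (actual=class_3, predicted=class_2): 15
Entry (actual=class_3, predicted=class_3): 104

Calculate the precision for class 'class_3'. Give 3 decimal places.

precision = TP/(TP+FP).
class_3: TP=104, FP=43+14+4=61 → 104/165 = 0.6303

0.630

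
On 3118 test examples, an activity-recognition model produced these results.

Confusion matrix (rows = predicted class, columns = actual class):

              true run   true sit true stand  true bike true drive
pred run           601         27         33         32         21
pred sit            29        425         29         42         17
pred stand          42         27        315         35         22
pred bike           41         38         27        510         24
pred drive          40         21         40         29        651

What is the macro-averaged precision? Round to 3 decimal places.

0.794

Per-class precision (TP/(TP+FP)):
  run: TP=601, FP=27+33+32+21=113 → 601/714 = 0.8417
  sit: TP=425, FP=29+29+42+17=117 → 425/542 = 0.7841
  stand: TP=315, FP=42+27+35+22=126 → 315/441 = 0.7143
  bike: TP=510, FP=41+38+27+24=130 → 510/640 = 0.7969
  drive: TP=651, FP=40+21+40+29=130 → 651/781 = 0.8335
Macro-precision = mean = (0.8417 + 0.7841 + 0.7143 + 0.7969 + 0.8335) / 5 = 0.794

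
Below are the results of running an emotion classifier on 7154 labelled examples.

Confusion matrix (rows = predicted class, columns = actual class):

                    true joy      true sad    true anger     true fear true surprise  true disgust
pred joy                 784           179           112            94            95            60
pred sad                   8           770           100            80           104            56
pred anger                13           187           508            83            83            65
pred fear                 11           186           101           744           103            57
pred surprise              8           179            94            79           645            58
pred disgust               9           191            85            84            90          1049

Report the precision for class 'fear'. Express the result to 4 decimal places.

precision = TP/(TP+FP).
fear: TP=744, FP=11+186+101+103+57=458 → 744/1202 = 0.61897

0.6190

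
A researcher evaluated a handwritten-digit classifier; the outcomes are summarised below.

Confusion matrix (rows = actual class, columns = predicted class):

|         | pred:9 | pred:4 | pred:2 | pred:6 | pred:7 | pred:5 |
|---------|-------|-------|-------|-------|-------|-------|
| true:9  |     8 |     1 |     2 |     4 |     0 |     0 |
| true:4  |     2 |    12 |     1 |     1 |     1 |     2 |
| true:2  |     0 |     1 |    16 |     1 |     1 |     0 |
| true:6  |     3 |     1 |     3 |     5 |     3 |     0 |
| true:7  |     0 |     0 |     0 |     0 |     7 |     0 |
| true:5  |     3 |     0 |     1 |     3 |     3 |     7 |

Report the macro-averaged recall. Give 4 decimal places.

Per-class recall (TP/(TP+FN)):
  9: TP=8, FN=1+2+4+0+0=7 → 8/15 = 0.53333
  4: TP=12, FN=2+1+1+1+2=7 → 12/19 = 0.63158
  2: TP=16, FN=0+1+1+1+0=3 → 16/19 = 0.84211
  6: TP=5, FN=3+1+3+3+0=10 → 5/15 = 0.33333
  7: TP=7, FN=0+0+0+0+0=0 → 7/7 = 1.00000
  5: TP=7, FN=3+0+1+3+3=10 → 7/17 = 0.41176
Macro-recall = mean = (0.53333 + 0.63158 + 0.84211 + 0.33333 + 1.00000 + 0.41176) / 6 = 0.6254

0.6254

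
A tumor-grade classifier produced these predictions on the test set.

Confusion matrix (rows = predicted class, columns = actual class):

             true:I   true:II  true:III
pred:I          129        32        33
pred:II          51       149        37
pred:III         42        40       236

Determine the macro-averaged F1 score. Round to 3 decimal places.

Per-class F1 score (2·TP/(2·TP+FP+FN)):
  I: TP=129, FP=32+33=65, FN=51+42=93 → 258/416 = 0.6202
  II: TP=149, FP=51+37=88, FN=32+40=72 → 298/458 = 0.6507
  III: TP=236, FP=42+40=82, FN=33+37=70 → 472/624 = 0.7564
Macro-F1 score = mean = (0.6202 + 0.6507 + 0.7564) / 3 = 0.676

0.676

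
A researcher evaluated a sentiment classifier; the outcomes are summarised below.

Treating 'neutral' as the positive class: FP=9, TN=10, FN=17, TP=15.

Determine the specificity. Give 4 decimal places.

0.5263

Specificity = TN/(TN+FP) = 10/(10+9) = 0.5263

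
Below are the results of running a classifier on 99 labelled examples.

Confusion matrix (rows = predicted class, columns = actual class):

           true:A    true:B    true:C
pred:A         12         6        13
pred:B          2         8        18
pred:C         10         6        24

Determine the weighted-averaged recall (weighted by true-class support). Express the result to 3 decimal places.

Per-class recall (TP/(TP+FN)):
  A: TP=12, FN=2+10=12 → 12/24 = 0.5000
  B: TP=8, FN=6+6=12 → 8/20 = 0.4000
  C: TP=24, FN=13+18=31 → 24/55 = 0.4364
Weighted-recall = Σ (supportᵢ/N)·recallᵢ with N=99: (24/99)·0.5000 + (20/99)·0.4000 + (55/99)·0.4364 = 0.444

0.444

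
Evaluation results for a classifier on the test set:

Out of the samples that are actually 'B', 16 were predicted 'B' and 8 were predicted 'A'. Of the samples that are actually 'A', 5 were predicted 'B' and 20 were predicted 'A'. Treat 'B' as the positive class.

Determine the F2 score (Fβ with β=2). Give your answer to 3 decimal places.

0.684

Fβ = (1+β²)·TP / ((1+β²)·TP + β²·FN + FP), with β²=4
= 5·16 / (5·16 + 4·8 + 5) = 0.684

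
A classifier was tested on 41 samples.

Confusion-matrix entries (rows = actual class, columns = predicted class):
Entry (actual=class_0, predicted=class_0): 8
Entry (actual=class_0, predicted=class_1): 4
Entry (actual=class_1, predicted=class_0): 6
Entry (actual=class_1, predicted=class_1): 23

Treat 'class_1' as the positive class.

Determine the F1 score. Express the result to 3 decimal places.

0.821

Precision = TP/(TP+FP) = 23/27 = 0.8519
Recall = TP/(TP+FN) = 23/29 = 0.7931
F1 = 2·TP/(2·TP+FP+FN) = 46/56 = 0.821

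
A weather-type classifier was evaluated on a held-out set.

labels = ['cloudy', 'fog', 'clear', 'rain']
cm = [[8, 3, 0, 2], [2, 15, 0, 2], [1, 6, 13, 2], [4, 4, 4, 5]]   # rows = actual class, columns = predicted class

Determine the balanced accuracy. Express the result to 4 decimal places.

0.5725

Balanced accuracy = mean of per-class recall.
  cloudy: recall = 8/13 = 0.61538
  fog: recall = 15/19 = 0.78947
  clear: recall = 13/22 = 0.59091
  rain: recall = 5/17 = 0.29412
Mean = (0.61538 + 0.78947 + 0.59091 + 0.29412) / 4 = 0.5725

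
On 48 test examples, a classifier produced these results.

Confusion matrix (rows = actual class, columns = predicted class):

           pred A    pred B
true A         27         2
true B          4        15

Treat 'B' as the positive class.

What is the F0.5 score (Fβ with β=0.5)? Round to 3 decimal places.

0.862

Fβ = (1+β²)·TP / ((1+β²)·TP + β²·FN + FP), with β²=1/4
= 1.25·15 / (1.25·15 + 0.25·4 + 2) = 0.862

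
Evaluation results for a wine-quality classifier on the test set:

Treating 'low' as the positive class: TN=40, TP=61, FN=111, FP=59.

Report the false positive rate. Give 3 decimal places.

0.596

FPR = FP/(FP+TN) = 59/(59+40) = 0.596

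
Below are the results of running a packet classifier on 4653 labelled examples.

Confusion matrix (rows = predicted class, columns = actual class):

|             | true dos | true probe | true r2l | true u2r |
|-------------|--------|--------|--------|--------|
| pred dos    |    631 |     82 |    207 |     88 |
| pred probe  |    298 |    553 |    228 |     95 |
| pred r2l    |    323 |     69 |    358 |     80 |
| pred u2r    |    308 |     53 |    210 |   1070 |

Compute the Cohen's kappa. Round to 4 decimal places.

0.4127

Observed agreement pₒ = trace/N = 2612/4653 = 0.56136
Expected agreement pₑ = Σ (rowᵢ·colᵢ)/N² = (1560·1008 + 757·1174 + 1003·830 + 1333·1641)/4653² = 0.25317
κ = (pₒ − pₑ)/(1 − pₑ) = (0.56136 − 0.25317)/(1 − 0.25317) = 0.4127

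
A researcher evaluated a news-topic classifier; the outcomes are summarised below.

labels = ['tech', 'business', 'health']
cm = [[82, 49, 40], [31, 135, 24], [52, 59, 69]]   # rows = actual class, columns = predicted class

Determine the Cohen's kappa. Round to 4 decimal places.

Observed agreement pₒ = trace/N = 286/541 = 0.52865
Expected agreement pₑ = Σ (rowᵢ·colᵢ)/N² = (171·165 + 190·243 + 180·133)/541² = 0.33595
κ = (pₒ − pₑ)/(1 − pₑ) = (0.52865 − 0.33595)/(1 − 0.33595) = 0.2902

0.2902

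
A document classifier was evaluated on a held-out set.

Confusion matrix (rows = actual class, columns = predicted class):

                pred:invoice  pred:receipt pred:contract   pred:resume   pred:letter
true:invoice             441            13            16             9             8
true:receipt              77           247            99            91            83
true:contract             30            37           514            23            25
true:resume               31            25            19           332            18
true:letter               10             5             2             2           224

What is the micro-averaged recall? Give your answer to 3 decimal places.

Micro-averaging pools counts across classes: ΣTP=1758, ΣFP=623, ΣFN=623.
Micro-recall = TP/(TP+FN) on pooled counts = 0.738 (equals overall accuracy in single-label multiclass).

0.738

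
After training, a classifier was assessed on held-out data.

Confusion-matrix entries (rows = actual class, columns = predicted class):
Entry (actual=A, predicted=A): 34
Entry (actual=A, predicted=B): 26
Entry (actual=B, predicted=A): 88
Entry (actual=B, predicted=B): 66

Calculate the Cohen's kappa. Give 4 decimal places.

Observed agreement pₒ = trace/N = 100/214 = 0.46729
Expected agreement pₑ = Σ (rowᵢ·colᵢ)/N² = (60·122 + 154·92)/214² = 0.46921
κ = (pₒ − pₑ)/(1 − pₑ) = (0.46729 − 0.46921)/(1 − 0.46921) = -0.0036

-0.0036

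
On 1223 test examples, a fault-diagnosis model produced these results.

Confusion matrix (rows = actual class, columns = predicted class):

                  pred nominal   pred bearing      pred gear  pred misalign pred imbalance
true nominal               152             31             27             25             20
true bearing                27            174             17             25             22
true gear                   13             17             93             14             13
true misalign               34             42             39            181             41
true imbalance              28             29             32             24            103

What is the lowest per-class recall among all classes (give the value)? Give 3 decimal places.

0.477

Per-class recall (TP/(TP+FN)):
  nominal: TP=152, FN=31+27+25+20=103 → 152/255 = 0.5961
  bearing: TP=174, FN=27+17+25+22=91 → 174/265 = 0.6566
  gear: TP=93, FN=13+17+14+13=57 → 93/150 = 0.6200
  misalign: TP=181, FN=34+42+39+41=156 → 181/337 = 0.5371
  imbalance: TP=103, FN=28+29+32+24=113 → 103/216 = 0.4769
Lowest is class 'imbalance' with recall = 0.477.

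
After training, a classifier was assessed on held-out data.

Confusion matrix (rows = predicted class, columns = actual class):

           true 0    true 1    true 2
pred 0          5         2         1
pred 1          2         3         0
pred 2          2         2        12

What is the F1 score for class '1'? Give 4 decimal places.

0.5000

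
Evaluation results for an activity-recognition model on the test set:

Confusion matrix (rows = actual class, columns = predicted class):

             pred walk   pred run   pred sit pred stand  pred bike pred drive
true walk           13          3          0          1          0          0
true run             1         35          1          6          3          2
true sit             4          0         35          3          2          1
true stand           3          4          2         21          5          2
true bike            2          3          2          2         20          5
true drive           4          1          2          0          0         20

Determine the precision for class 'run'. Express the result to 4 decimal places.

One-vs-rest for 'run': TP = diagonal; FP = other classes predicted 'run'; FN = 'run' predicted as other.
precision = TP/(TP+FP).
run: TP=35, FP=3+0+4+3+1=11 → 35/46 = 0.76087

0.7609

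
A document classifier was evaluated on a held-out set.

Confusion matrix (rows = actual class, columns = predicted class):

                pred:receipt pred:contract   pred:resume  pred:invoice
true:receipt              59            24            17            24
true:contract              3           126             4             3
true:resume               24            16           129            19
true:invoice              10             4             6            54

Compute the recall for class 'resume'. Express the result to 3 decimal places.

recall = TP/(TP+FN).
resume: TP=129, FN=24+16+19=59 → 129/188 = 0.6862

0.686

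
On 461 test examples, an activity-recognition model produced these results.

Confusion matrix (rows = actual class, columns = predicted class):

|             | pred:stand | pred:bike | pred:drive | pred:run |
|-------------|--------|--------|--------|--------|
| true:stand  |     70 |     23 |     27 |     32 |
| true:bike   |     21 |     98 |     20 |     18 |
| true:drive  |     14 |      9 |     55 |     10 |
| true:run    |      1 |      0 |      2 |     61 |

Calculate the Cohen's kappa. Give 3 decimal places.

0.487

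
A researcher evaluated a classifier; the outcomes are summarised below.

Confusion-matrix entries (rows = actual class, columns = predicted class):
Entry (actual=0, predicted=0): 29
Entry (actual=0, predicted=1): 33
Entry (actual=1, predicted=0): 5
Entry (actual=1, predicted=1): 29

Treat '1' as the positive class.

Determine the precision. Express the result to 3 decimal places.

0.468

Precision = TP/(TP+FP) = 29/(29+33) = 29/62 = 0.468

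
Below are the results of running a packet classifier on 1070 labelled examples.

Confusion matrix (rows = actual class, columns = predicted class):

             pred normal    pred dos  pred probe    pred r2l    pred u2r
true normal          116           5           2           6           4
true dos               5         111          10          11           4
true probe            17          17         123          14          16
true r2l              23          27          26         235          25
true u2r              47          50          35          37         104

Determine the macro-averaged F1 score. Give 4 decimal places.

Per-class F1 score (2·TP/(2·TP+FP+FN)):
  normal: TP=116, FP=5+17+23+47=92, FN=5+2+6+4=17 → 232/341 = 0.68035
  dos: TP=111, FP=5+17+27+50=99, FN=5+10+11+4=30 → 222/351 = 0.63248
  probe: TP=123, FP=2+10+26+35=73, FN=17+17+14+16=64 → 246/383 = 0.64230
  r2l: TP=235, FP=6+11+14+37=68, FN=23+27+26+25=101 → 470/639 = 0.73552
  u2r: TP=104, FP=4+4+16+25=49, FN=47+50+35+37=169 → 208/426 = 0.48826
Macro-F1 score = mean = (0.68035 + 0.63248 + 0.64230 + 0.73552 + 0.48826) / 5 = 0.6358

0.6358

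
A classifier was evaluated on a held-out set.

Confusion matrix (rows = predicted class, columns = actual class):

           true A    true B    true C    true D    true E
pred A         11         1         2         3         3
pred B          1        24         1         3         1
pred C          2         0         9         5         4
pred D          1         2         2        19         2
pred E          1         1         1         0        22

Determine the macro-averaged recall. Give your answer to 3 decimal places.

0.693

Per-class recall (TP/(TP+FN)):
  A: TP=11, FN=1+2+1+1=5 → 11/16 = 0.6875
  B: TP=24, FN=1+0+2+1=4 → 24/28 = 0.8571
  C: TP=9, FN=2+1+2+1=6 → 9/15 = 0.6000
  D: TP=19, FN=3+3+5+0=11 → 19/30 = 0.6333
  E: TP=22, FN=3+1+4+2=10 → 22/32 = 0.6875
Macro-recall = mean = (0.6875 + 0.8571 + 0.6000 + 0.6333 + 0.6875) / 5 = 0.693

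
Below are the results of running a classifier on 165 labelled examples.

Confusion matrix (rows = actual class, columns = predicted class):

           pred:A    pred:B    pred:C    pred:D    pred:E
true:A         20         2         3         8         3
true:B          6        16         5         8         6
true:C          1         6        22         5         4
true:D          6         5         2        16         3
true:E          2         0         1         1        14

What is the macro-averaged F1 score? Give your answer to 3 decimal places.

0.536

Per-class F1 score (2·TP/(2·TP+FP+FN)):
  A: TP=20, FP=6+1+6+2=15, FN=2+3+8+3=16 → 40/71 = 0.5634
  B: TP=16, FP=2+6+5+0=13, FN=6+5+8+6=25 → 32/70 = 0.4571
  C: TP=22, FP=3+5+2+1=11, FN=1+6+5+4=16 → 44/71 = 0.6197
  D: TP=16, FP=8+8+5+1=22, FN=6+5+2+3=16 → 32/70 = 0.4571
  E: TP=14, FP=3+6+4+3=16, FN=2+0+1+1=4 → 28/48 = 0.5833
Macro-F1 score = mean = (0.5634 + 0.4571 + 0.6197 + 0.4571 + 0.5833) / 5 = 0.536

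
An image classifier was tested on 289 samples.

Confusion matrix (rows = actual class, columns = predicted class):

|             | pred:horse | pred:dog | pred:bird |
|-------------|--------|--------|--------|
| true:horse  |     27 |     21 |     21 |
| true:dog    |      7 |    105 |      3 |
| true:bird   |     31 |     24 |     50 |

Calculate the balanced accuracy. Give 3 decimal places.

Balanced accuracy = mean of per-class recall.
  horse: recall = 27/69 = 0.3913
  dog: recall = 105/115 = 0.9130
  bird: recall = 50/105 = 0.4762
Mean = (0.3913 + 0.9130 + 0.4762) / 3 = 0.594

0.594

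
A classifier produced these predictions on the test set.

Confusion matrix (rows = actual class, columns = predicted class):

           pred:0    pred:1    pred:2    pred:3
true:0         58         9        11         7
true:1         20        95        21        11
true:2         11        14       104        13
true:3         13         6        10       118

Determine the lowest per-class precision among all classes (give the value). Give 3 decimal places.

0.569

Per-class precision (TP/(TP+FP)):
  0: TP=58, FP=20+11+13=44 → 58/102 = 0.5686
  1: TP=95, FP=9+14+6=29 → 95/124 = 0.7661
  2: TP=104, FP=11+21+10=42 → 104/146 = 0.7123
  3: TP=118, FP=7+11+13=31 → 118/149 = 0.7919
Lowest is class '0' with precision = 0.569.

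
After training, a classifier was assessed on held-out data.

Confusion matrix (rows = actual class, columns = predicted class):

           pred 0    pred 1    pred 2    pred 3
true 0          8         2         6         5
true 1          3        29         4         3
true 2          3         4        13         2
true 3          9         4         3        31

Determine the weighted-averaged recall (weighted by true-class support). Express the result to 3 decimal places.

0.628

Per-class recall (TP/(TP+FN)):
  0: TP=8, FN=2+6+5=13 → 8/21 = 0.3810
  1: TP=29, FN=3+4+3=10 → 29/39 = 0.7436
  2: TP=13, FN=3+4+2=9 → 13/22 = 0.5909
  3: TP=31, FN=9+4+3=16 → 31/47 = 0.6596
Weighted-recall = Σ (supportᵢ/N)·recallᵢ with N=129: (21/129)·0.3810 + (39/129)·0.7436 + (22/129)·0.5909 + (47/129)·0.6596 = 0.628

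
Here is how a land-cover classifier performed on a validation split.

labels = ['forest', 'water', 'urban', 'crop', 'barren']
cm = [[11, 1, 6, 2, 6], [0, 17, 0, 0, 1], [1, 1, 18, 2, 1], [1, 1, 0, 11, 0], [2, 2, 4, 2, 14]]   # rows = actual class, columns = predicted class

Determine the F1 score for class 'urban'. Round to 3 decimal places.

Treat 'urban' as positive and all other classes as negative.
F1 score = 2·TP/(2·TP+FP+FN).
urban: TP=18, FP=6+0+0+4=10, FN=1+1+2+1=5 → 36/51 = 0.7059

0.706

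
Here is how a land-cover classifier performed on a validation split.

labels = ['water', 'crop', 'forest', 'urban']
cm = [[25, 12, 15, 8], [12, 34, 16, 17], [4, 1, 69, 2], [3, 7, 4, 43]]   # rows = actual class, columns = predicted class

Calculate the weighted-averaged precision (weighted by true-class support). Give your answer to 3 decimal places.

0.622

Per-class precision (TP/(TP+FP)):
  water: TP=25, FP=12+4+3=19 → 25/44 = 0.5682
  crop: TP=34, FP=12+1+7=20 → 34/54 = 0.6296
  forest: TP=69, FP=15+16+4=35 → 69/104 = 0.6635
  urban: TP=43, FP=8+17+2=27 → 43/70 = 0.6143
Weighted-precision = Σ (supportᵢ/N)·precisionᵢ with N=272: (60/272)·0.5682 + (79/272)·0.6296 + (76/272)·0.6635 + (57/272)·0.6143 = 0.622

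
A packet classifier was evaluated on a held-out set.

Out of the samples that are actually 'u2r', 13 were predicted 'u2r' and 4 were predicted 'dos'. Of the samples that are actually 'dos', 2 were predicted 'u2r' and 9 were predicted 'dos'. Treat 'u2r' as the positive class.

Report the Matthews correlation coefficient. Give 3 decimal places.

0.571

MCC = (TP·TN − FP·FN) / √((TP+FP)(TP+FN)(TN+FP)(TN+FN))
Numerator = 13·9 − 2·4 = 109
Denominator = √(15·17·11·13) = √36465 = 190.9581
MCC = 109 / 190.9581 = 0.571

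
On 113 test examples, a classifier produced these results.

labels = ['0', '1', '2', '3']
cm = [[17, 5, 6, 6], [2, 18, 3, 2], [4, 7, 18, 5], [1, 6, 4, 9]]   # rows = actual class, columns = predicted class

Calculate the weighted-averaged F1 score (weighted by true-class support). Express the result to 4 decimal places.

Per-class F1 score (2·TP/(2·TP+FP+FN)):
  0: TP=17, FP=2+4+1=7, FN=5+6+6=17 → 34/58 = 0.58621
  1: TP=18, FP=5+7+6=18, FN=2+3+2=7 → 36/61 = 0.59016
  2: TP=18, FP=6+3+4=13, FN=4+7+5=16 → 36/65 = 0.55385
  3: TP=9, FP=6+2+5=13, FN=1+6+4=11 → 18/42 = 0.42857
Weighted-F1 score = Σ (supportᵢ/N)·F1 scoreᵢ with N=113: (34/113)·0.58621 + (25/113)·0.59016 + (34/113)·0.55385 + (20/113)·0.42857 = 0.5494

0.5494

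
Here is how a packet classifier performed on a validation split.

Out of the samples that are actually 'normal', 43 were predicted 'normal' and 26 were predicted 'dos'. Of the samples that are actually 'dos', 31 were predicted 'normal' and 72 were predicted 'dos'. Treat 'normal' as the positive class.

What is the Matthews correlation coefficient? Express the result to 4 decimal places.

0.3190

MCC = (TP·TN − FP·FN) / √((TP+FP)(TP+FN)(TN+FP)(TN+FN))
Numerator = 43·72 − 31·26 = 2290
Denominator = √(74·69·103·98) = √51539964 = 7179.1339
MCC = 2290 / 7179.1339 = 0.3190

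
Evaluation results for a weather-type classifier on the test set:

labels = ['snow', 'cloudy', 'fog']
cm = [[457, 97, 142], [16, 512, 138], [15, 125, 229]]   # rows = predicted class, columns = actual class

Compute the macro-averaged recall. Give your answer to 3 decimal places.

Per-class recall (TP/(TP+FN)):
  snow: TP=457, FN=16+15=31 → 457/488 = 0.9365
  cloudy: TP=512, FN=97+125=222 → 512/734 = 0.6975
  fog: TP=229, FN=142+138=280 → 229/509 = 0.4499
Macro-recall = mean = (0.9365 + 0.6975 + 0.4499) / 3 = 0.695

0.695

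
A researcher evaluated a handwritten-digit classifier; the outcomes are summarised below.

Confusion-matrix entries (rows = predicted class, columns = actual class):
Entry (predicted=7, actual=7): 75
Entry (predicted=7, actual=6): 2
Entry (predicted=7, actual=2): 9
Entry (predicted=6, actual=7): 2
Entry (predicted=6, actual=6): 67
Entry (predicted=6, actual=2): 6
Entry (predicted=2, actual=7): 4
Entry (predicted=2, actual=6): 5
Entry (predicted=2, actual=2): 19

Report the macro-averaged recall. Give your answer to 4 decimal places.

0.7967

Per-class recall (TP/(TP+FN)):
  7: TP=75, FN=2+4=6 → 75/81 = 0.92593
  6: TP=67, FN=2+5=7 → 67/74 = 0.90541
  2: TP=19, FN=9+6=15 → 19/34 = 0.55882
Macro-recall = mean = (0.92593 + 0.90541 + 0.55882) / 3 = 0.7967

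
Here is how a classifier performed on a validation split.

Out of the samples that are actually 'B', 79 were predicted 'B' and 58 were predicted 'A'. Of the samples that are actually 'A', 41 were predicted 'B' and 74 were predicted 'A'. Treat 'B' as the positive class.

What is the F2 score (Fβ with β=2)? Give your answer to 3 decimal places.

0.591

Fβ = (1+β²)·TP / ((1+β²)·TP + β²·FN + FP), with β²=4
= 5·79 / (5·79 + 4·58 + 41) = 0.591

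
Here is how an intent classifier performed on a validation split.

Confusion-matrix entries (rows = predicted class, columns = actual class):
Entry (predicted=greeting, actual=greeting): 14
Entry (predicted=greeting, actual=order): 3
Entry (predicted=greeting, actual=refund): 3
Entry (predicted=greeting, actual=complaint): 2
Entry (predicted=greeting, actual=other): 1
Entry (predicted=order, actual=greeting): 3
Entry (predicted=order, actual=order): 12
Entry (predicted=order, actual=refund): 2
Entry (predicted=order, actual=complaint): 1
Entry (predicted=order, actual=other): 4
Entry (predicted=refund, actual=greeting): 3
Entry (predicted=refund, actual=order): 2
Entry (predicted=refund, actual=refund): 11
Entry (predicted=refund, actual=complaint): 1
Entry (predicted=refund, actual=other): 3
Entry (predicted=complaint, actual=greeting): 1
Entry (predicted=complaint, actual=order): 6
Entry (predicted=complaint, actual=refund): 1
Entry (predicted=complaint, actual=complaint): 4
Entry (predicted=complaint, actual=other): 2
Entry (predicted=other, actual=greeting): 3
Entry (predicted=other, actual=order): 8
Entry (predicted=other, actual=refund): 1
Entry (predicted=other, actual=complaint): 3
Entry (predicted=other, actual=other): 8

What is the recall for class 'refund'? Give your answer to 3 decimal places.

0.611

recall = TP/(TP+FN).
refund: TP=11, FN=3+2+1+1=7 → 11/18 = 0.6111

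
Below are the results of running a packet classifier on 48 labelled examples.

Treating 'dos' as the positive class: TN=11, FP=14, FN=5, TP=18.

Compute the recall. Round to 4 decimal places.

0.7826

Recall = TP/(TP+FN) = 18/(18+5) = 18/23 = 0.7826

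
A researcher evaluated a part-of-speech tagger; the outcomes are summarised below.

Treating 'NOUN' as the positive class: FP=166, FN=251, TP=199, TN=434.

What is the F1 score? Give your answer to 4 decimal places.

0.4883

Precision = TP/(TP+FP) = 199/365 = 0.5452
Recall = TP/(TP+FN) = 199/450 = 0.4422
F1 = 2·TP/(2·TP+FP+FN) = 398/815 = 0.4883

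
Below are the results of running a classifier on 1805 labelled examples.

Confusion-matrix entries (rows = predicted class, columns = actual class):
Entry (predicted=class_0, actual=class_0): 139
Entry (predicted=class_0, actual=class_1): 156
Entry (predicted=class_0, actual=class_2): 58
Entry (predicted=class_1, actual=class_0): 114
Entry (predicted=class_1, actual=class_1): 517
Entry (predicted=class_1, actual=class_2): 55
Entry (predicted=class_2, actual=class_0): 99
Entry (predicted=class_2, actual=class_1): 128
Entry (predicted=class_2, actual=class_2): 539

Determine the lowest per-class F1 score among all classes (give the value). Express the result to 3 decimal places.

Per-class F1 score (2·TP/(2·TP+FP+FN)):
  class_0: TP=139, FP=156+58=214, FN=114+99=213 → 278/705 = 0.3943
  class_1: TP=517, FP=114+55=169, FN=156+128=284 → 1034/1487 = 0.6954
  class_2: TP=539, FP=99+128=227, FN=58+55=113 → 1078/1418 = 0.7602
Lowest is class 'class_0' with F1 score = 0.394.

0.394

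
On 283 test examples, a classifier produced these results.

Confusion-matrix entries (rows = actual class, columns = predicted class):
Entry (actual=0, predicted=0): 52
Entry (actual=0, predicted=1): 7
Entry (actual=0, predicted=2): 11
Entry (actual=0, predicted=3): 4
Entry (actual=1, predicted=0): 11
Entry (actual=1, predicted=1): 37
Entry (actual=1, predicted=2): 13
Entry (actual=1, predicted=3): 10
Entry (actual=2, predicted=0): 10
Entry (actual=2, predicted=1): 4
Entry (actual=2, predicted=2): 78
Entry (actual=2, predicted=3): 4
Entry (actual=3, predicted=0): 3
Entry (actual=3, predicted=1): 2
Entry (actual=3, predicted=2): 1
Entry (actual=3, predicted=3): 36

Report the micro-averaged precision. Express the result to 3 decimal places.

Micro-averaging pools counts across classes: ΣTP=203, ΣFP=80, ΣFN=80.
Micro-precision = TP/(TP+FP) on pooled counts = 0.717 (equals overall accuracy in single-label multiclass).

0.717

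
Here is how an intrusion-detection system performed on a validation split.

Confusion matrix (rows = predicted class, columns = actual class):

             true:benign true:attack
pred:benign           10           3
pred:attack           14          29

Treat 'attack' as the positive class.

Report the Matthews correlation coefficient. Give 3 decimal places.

MCC = (TP·TN − FP·FN) / √((TP+FP)(TP+FN)(TN+FP)(TN+FN))
Numerator = 29·10 − 14·3 = 248
Denominator = √(43·32·24·13) = √429312 = 655.2190
MCC = 248 / 655.2190 = 0.378

0.378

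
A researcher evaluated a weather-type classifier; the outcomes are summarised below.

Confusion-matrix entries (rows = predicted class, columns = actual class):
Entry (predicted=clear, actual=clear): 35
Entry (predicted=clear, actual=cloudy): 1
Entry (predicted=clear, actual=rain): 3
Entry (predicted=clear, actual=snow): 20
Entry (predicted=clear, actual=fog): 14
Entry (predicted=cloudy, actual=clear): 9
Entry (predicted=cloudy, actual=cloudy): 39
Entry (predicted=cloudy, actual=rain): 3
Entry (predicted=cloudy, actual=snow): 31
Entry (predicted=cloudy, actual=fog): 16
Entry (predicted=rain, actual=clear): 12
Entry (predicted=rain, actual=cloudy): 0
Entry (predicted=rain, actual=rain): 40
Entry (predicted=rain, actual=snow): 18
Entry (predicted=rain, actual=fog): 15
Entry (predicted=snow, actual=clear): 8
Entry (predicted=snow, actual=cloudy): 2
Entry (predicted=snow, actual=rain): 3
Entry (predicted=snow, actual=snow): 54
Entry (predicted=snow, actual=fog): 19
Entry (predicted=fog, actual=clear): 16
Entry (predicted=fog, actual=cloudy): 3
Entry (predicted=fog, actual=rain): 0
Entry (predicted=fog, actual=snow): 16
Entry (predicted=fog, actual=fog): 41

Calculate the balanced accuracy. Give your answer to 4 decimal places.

Balanced accuracy = mean of per-class recall.
  clear: recall = 35/80 = 0.43750
  cloudy: recall = 39/45 = 0.86667
  rain: recall = 40/49 = 0.81633
  snow: recall = 54/139 = 0.38849
  fog: recall = 41/105 = 0.39048
Mean = (0.43750 + 0.86667 + 0.81633 + 0.38849 + 0.39048) / 5 = 0.5799

0.5799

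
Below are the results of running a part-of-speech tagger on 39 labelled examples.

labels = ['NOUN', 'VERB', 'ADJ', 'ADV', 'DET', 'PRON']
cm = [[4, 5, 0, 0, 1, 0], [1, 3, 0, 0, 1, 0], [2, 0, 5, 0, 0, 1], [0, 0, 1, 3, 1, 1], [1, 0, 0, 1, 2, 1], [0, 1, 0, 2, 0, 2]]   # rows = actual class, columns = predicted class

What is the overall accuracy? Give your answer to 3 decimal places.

0.487

Accuracy = trace / total = (4+3+5+3+2+2=19) / 39 = 19/39 = 0.487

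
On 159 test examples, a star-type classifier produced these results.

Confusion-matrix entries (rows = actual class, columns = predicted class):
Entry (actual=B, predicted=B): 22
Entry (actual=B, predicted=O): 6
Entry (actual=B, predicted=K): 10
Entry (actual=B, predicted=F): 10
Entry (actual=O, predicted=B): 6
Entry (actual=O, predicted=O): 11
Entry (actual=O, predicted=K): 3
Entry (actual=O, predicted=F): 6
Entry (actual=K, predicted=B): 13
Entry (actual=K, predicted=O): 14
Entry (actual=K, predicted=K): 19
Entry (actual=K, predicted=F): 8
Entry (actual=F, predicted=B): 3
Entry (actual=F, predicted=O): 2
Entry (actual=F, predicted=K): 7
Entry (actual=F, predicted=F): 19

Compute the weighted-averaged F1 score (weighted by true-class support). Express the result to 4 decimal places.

0.4442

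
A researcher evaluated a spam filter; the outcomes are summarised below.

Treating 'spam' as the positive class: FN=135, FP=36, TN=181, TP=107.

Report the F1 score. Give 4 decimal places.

0.5558

Precision = TP/(TP+FP) = 107/143 = 0.7483
Recall = TP/(TP+FN) = 107/242 = 0.4421
F1 = 2·TP/(2·TP+FP+FN) = 214/385 = 0.5558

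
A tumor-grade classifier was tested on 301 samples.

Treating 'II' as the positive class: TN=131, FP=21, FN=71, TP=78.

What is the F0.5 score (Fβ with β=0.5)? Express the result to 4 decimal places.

0.7156

Fβ = (1+β²)·TP / ((1+β²)·TP + β²·FN + FP), with β²=1/4
= 1.25·78 / (1.25·78 + 0.25·71 + 21) = 0.7156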